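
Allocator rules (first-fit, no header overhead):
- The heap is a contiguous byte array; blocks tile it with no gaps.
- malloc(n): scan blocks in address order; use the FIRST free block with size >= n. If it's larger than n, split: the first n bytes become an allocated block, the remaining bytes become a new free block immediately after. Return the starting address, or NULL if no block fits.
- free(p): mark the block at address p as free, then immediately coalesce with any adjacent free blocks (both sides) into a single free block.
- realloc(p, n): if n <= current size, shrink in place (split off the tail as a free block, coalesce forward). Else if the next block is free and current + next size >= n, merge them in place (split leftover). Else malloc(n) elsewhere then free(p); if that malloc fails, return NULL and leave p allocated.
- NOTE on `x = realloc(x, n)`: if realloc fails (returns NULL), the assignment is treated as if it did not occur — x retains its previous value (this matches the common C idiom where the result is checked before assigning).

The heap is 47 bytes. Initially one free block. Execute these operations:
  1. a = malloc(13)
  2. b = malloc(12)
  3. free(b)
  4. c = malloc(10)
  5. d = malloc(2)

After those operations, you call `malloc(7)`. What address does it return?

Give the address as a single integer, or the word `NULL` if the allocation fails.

Op 1: a = malloc(13) -> a = 0; heap: [0-12 ALLOC][13-46 FREE]
Op 2: b = malloc(12) -> b = 13; heap: [0-12 ALLOC][13-24 ALLOC][25-46 FREE]
Op 3: free(b) -> (freed b); heap: [0-12 ALLOC][13-46 FREE]
Op 4: c = malloc(10) -> c = 13; heap: [0-12 ALLOC][13-22 ALLOC][23-46 FREE]
Op 5: d = malloc(2) -> d = 23; heap: [0-12 ALLOC][13-22 ALLOC][23-24 ALLOC][25-46 FREE]
malloc(7): first-fit scan over [0-12 ALLOC][13-22 ALLOC][23-24 ALLOC][25-46 FREE] -> 25

Answer: 25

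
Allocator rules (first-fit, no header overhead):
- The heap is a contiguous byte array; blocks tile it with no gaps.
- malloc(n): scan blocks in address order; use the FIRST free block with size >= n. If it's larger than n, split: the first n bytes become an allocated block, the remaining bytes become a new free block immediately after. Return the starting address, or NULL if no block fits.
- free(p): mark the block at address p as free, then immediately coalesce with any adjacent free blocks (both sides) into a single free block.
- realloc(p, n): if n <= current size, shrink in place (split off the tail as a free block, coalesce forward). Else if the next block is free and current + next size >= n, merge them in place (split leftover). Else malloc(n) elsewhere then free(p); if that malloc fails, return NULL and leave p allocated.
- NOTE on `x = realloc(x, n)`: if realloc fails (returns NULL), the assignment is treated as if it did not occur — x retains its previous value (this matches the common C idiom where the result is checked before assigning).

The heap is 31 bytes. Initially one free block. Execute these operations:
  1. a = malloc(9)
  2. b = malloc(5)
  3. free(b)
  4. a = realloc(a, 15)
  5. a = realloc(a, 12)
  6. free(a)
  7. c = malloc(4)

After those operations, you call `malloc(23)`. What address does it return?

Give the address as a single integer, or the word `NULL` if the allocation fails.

Op 1: a = malloc(9) -> a = 0; heap: [0-8 ALLOC][9-30 FREE]
Op 2: b = malloc(5) -> b = 9; heap: [0-8 ALLOC][9-13 ALLOC][14-30 FREE]
Op 3: free(b) -> (freed b); heap: [0-8 ALLOC][9-30 FREE]
Op 4: a = realloc(a, 15) -> a = 0; heap: [0-14 ALLOC][15-30 FREE]
Op 5: a = realloc(a, 12) -> a = 0; heap: [0-11 ALLOC][12-30 FREE]
Op 6: free(a) -> (freed a); heap: [0-30 FREE]
Op 7: c = malloc(4) -> c = 0; heap: [0-3 ALLOC][4-30 FREE]
malloc(23): first-fit scan over [0-3 ALLOC][4-30 FREE] -> 4

Answer: 4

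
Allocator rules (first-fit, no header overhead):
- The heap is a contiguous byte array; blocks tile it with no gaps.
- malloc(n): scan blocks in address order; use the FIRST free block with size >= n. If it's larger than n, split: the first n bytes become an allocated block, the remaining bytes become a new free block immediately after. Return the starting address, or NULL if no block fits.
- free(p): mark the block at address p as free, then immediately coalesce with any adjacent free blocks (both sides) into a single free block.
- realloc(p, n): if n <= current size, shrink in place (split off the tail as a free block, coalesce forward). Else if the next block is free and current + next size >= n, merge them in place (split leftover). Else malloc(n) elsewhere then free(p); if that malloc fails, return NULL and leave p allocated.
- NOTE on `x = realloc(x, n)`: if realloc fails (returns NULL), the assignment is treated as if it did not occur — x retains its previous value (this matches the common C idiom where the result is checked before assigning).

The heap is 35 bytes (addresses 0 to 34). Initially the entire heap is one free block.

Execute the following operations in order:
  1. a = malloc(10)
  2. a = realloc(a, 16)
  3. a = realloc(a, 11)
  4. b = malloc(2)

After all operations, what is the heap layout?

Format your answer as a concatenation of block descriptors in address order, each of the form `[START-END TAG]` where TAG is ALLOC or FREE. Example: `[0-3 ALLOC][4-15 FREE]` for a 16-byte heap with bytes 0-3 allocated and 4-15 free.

Answer: [0-10 ALLOC][11-12 ALLOC][13-34 FREE]

Derivation:
Op 1: a = malloc(10) -> a = 0; heap: [0-9 ALLOC][10-34 FREE]
Op 2: a = realloc(a, 16) -> a = 0; heap: [0-15 ALLOC][16-34 FREE]
Op 3: a = realloc(a, 11) -> a = 0; heap: [0-10 ALLOC][11-34 FREE]
Op 4: b = malloc(2) -> b = 11; heap: [0-10 ALLOC][11-12 ALLOC][13-34 FREE]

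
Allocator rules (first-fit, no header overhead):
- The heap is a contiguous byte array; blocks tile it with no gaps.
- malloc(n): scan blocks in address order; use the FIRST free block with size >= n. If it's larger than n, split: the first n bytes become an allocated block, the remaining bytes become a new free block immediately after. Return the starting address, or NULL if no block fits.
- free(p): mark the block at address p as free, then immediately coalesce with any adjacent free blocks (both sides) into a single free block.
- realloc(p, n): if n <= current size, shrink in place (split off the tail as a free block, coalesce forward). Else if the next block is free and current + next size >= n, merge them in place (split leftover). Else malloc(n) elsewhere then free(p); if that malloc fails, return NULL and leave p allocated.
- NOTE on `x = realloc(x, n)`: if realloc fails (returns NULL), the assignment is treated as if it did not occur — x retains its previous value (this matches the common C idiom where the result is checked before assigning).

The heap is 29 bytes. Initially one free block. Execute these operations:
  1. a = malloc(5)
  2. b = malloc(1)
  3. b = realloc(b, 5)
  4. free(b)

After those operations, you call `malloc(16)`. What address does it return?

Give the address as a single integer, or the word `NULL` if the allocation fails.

Op 1: a = malloc(5) -> a = 0; heap: [0-4 ALLOC][5-28 FREE]
Op 2: b = malloc(1) -> b = 5; heap: [0-4 ALLOC][5-5 ALLOC][6-28 FREE]
Op 3: b = realloc(b, 5) -> b = 5; heap: [0-4 ALLOC][5-9 ALLOC][10-28 FREE]
Op 4: free(b) -> (freed b); heap: [0-4 ALLOC][5-28 FREE]
malloc(16): first-fit scan over [0-4 ALLOC][5-28 FREE] -> 5

Answer: 5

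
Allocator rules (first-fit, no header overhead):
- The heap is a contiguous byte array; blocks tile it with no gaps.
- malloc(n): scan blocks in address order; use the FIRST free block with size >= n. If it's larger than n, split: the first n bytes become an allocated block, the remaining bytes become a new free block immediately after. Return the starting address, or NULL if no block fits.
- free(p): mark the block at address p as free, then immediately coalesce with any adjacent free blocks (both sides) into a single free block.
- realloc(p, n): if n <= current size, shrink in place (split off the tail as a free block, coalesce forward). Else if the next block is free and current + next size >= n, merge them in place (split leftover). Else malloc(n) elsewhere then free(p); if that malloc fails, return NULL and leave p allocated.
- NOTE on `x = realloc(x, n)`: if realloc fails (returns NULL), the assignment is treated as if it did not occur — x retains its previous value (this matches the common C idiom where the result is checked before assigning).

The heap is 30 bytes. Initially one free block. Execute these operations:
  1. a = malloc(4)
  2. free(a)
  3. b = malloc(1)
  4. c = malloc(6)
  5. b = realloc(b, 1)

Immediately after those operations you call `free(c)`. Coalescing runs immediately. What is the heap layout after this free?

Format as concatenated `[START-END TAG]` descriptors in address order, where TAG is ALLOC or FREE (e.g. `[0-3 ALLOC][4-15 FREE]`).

Op 1: a = malloc(4) -> a = 0; heap: [0-3 ALLOC][4-29 FREE]
Op 2: free(a) -> (freed a); heap: [0-29 FREE]
Op 3: b = malloc(1) -> b = 0; heap: [0-0 ALLOC][1-29 FREE]
Op 4: c = malloc(6) -> c = 1; heap: [0-0 ALLOC][1-6 ALLOC][7-29 FREE]
Op 5: b = realloc(b, 1) -> b = 0; heap: [0-0 ALLOC][1-6 ALLOC][7-29 FREE]
free(c): c = 1 -> block [1-6 ALLOC]; mark free, coalesce with adjacent free neighbors -> [0-0 ALLOC][1-29 FREE]

Answer: [0-0 ALLOC][1-29 FREE]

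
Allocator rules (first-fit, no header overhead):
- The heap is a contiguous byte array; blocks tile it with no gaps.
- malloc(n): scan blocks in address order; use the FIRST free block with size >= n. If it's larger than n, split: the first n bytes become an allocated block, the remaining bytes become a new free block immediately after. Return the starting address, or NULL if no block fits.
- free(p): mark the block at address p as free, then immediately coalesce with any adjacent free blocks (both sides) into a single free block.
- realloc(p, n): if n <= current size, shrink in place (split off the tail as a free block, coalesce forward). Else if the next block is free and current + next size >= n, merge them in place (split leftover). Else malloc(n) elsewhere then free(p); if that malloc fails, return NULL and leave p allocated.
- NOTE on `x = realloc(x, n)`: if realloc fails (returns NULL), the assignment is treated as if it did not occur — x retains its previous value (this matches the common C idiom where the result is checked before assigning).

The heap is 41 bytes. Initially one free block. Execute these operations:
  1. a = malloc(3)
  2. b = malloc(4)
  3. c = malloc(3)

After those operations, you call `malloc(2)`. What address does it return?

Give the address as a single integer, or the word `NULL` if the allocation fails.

Answer: 10

Derivation:
Op 1: a = malloc(3) -> a = 0; heap: [0-2 ALLOC][3-40 FREE]
Op 2: b = malloc(4) -> b = 3; heap: [0-2 ALLOC][3-6 ALLOC][7-40 FREE]
Op 3: c = malloc(3) -> c = 7; heap: [0-2 ALLOC][3-6 ALLOC][7-9 ALLOC][10-40 FREE]
malloc(2): first-fit scan over [0-2 ALLOC][3-6 ALLOC][7-9 ALLOC][10-40 FREE] -> 10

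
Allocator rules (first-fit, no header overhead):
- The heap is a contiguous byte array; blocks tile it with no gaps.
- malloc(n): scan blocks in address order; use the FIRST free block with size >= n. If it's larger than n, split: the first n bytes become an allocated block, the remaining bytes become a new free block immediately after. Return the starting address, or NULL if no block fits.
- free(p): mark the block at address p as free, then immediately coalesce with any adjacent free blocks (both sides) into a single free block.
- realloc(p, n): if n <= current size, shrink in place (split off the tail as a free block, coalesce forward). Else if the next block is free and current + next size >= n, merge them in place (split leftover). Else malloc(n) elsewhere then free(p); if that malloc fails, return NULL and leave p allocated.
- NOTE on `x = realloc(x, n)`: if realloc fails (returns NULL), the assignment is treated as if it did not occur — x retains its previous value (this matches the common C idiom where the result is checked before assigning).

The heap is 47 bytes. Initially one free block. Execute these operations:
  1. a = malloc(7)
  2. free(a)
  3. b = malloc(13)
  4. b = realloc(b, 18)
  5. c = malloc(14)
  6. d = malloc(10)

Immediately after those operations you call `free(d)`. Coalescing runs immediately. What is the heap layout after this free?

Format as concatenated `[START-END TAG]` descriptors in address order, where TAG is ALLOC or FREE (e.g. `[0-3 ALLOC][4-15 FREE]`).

Op 1: a = malloc(7) -> a = 0; heap: [0-6 ALLOC][7-46 FREE]
Op 2: free(a) -> (freed a); heap: [0-46 FREE]
Op 3: b = malloc(13) -> b = 0; heap: [0-12 ALLOC][13-46 FREE]
Op 4: b = realloc(b, 18) -> b = 0; heap: [0-17 ALLOC][18-46 FREE]
Op 5: c = malloc(14) -> c = 18; heap: [0-17 ALLOC][18-31 ALLOC][32-46 FREE]
Op 6: d = malloc(10) -> d = 32; heap: [0-17 ALLOC][18-31 ALLOC][32-41 ALLOC][42-46 FREE]
free(d): d = 32 -> block [32-41 ALLOC]; mark free, coalesce with adjacent free neighbors -> [0-17 ALLOC][18-31 ALLOC][32-46 FREE]

Answer: [0-17 ALLOC][18-31 ALLOC][32-46 FREE]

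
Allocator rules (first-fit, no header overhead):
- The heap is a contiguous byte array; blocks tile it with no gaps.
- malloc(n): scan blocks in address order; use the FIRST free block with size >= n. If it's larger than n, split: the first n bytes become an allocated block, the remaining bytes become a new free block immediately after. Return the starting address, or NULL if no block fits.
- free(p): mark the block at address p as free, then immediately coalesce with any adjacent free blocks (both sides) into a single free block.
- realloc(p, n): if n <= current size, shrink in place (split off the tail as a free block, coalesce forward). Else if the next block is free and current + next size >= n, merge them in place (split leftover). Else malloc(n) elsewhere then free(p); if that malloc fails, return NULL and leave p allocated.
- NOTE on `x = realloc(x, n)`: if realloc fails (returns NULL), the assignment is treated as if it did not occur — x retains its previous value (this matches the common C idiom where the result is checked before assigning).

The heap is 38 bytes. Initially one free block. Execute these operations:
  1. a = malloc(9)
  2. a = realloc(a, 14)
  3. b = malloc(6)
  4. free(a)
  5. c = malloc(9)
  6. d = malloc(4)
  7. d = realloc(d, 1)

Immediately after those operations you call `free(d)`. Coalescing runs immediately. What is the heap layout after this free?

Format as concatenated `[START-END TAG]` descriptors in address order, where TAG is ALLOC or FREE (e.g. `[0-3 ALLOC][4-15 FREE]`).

Answer: [0-8 ALLOC][9-13 FREE][14-19 ALLOC][20-37 FREE]

Derivation:
Op 1: a = malloc(9) -> a = 0; heap: [0-8 ALLOC][9-37 FREE]
Op 2: a = realloc(a, 14) -> a = 0; heap: [0-13 ALLOC][14-37 FREE]
Op 3: b = malloc(6) -> b = 14; heap: [0-13 ALLOC][14-19 ALLOC][20-37 FREE]
Op 4: free(a) -> (freed a); heap: [0-13 FREE][14-19 ALLOC][20-37 FREE]
Op 5: c = malloc(9) -> c = 0; heap: [0-8 ALLOC][9-13 FREE][14-19 ALLOC][20-37 FREE]
Op 6: d = malloc(4) -> d = 9; heap: [0-8 ALLOC][9-12 ALLOC][13-13 FREE][14-19 ALLOC][20-37 FREE]
Op 7: d = realloc(d, 1) -> d = 9; heap: [0-8 ALLOC][9-9 ALLOC][10-13 FREE][14-19 ALLOC][20-37 FREE]
free(d): d = 9 -> block [9-9 ALLOC]; mark free, coalesce with adjacent free neighbors -> [0-8 ALLOC][9-13 FREE][14-19 ALLOC][20-37 FREE]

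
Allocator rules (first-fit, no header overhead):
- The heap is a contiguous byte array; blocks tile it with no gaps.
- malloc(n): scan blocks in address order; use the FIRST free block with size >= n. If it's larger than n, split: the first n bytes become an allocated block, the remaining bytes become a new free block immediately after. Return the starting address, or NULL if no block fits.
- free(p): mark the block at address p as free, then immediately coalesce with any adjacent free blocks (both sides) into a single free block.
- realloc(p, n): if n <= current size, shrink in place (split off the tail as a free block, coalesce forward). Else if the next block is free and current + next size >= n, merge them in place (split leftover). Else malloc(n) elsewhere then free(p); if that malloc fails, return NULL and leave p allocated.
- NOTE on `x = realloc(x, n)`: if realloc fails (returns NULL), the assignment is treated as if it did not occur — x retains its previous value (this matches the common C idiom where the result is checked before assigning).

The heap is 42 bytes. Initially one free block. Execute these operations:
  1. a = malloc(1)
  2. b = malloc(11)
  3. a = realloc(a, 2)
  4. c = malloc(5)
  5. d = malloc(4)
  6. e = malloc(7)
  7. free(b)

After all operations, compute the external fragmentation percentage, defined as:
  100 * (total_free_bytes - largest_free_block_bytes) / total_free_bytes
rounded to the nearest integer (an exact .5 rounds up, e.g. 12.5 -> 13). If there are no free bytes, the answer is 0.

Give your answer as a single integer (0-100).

Answer: 50

Derivation:
Op 1: a = malloc(1) -> a = 0; heap: [0-0 ALLOC][1-41 FREE]
Op 2: b = malloc(11) -> b = 1; heap: [0-0 ALLOC][1-11 ALLOC][12-41 FREE]
Op 3: a = realloc(a, 2) -> a = 12; heap: [0-0 FREE][1-11 ALLOC][12-13 ALLOC][14-41 FREE]
Op 4: c = malloc(5) -> c = 14; heap: [0-0 FREE][1-11 ALLOC][12-13 ALLOC][14-18 ALLOC][19-41 FREE]
Op 5: d = malloc(4) -> d = 19; heap: [0-0 FREE][1-11 ALLOC][12-13 ALLOC][14-18 ALLOC][19-22 ALLOC][23-41 FREE]
Op 6: e = malloc(7) -> e = 23; heap: [0-0 FREE][1-11 ALLOC][12-13 ALLOC][14-18 ALLOC][19-22 ALLOC][23-29 ALLOC][30-41 FREE]
Op 7: free(b) -> (freed b); heap: [0-11 FREE][12-13 ALLOC][14-18 ALLOC][19-22 ALLOC][23-29 ALLOC][30-41 FREE]
Free blocks: [12 12] total_free=24 largest=12 -> 100*(24-12)/24 = 1200/24 = 50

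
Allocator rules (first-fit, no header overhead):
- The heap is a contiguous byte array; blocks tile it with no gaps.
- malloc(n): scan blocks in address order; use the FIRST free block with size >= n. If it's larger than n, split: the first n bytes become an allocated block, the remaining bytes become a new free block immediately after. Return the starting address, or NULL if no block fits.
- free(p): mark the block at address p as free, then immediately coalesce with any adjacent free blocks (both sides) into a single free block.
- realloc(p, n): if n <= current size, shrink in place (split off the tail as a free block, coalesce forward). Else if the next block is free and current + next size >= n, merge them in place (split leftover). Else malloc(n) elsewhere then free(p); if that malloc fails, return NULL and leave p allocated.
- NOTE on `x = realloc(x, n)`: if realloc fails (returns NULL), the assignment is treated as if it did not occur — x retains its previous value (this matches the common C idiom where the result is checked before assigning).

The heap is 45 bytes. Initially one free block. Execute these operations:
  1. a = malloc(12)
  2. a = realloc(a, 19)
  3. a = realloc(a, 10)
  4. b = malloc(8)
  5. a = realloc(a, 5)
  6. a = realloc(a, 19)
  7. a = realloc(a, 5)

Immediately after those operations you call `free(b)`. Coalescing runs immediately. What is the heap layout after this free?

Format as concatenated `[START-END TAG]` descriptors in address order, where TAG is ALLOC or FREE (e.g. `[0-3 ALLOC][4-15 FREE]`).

Op 1: a = malloc(12) -> a = 0; heap: [0-11 ALLOC][12-44 FREE]
Op 2: a = realloc(a, 19) -> a = 0; heap: [0-18 ALLOC][19-44 FREE]
Op 3: a = realloc(a, 10) -> a = 0; heap: [0-9 ALLOC][10-44 FREE]
Op 4: b = malloc(8) -> b = 10; heap: [0-9 ALLOC][10-17 ALLOC][18-44 FREE]
Op 5: a = realloc(a, 5) -> a = 0; heap: [0-4 ALLOC][5-9 FREE][10-17 ALLOC][18-44 FREE]
Op 6: a = realloc(a, 19) -> a = 18; heap: [0-9 FREE][10-17 ALLOC][18-36 ALLOC][37-44 FREE]
Op 7: a = realloc(a, 5) -> a = 18; heap: [0-9 FREE][10-17 ALLOC][18-22 ALLOC][23-44 FREE]
free(b): b = 10 -> block [10-17 ALLOC]; mark free, coalesce with adjacent free neighbors -> [0-17 FREE][18-22 ALLOC][23-44 FREE]

Answer: [0-17 FREE][18-22 ALLOC][23-44 FREE]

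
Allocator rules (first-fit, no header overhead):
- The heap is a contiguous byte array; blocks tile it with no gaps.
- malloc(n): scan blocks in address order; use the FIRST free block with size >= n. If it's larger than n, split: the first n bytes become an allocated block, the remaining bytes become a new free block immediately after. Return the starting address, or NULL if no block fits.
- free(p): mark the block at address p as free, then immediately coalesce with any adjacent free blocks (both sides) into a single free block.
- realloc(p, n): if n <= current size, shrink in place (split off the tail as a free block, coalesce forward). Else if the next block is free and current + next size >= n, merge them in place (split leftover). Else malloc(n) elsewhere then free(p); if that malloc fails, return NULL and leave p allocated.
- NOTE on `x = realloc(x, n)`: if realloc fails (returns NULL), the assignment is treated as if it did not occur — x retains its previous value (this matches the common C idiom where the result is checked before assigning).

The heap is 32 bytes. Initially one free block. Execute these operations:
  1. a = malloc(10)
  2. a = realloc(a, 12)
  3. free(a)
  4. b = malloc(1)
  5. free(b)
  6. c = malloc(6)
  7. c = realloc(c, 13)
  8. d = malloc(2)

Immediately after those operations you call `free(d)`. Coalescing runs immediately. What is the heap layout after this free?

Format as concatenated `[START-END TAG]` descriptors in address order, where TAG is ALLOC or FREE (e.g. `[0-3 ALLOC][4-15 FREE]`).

Op 1: a = malloc(10) -> a = 0; heap: [0-9 ALLOC][10-31 FREE]
Op 2: a = realloc(a, 12) -> a = 0; heap: [0-11 ALLOC][12-31 FREE]
Op 3: free(a) -> (freed a); heap: [0-31 FREE]
Op 4: b = malloc(1) -> b = 0; heap: [0-0 ALLOC][1-31 FREE]
Op 5: free(b) -> (freed b); heap: [0-31 FREE]
Op 6: c = malloc(6) -> c = 0; heap: [0-5 ALLOC][6-31 FREE]
Op 7: c = realloc(c, 13) -> c = 0; heap: [0-12 ALLOC][13-31 FREE]
Op 8: d = malloc(2) -> d = 13; heap: [0-12 ALLOC][13-14 ALLOC][15-31 FREE]
free(d): d = 13 -> block [13-14 ALLOC]; mark free, coalesce with adjacent free neighbors -> [0-12 ALLOC][13-31 FREE]

Answer: [0-12 ALLOC][13-31 FREE]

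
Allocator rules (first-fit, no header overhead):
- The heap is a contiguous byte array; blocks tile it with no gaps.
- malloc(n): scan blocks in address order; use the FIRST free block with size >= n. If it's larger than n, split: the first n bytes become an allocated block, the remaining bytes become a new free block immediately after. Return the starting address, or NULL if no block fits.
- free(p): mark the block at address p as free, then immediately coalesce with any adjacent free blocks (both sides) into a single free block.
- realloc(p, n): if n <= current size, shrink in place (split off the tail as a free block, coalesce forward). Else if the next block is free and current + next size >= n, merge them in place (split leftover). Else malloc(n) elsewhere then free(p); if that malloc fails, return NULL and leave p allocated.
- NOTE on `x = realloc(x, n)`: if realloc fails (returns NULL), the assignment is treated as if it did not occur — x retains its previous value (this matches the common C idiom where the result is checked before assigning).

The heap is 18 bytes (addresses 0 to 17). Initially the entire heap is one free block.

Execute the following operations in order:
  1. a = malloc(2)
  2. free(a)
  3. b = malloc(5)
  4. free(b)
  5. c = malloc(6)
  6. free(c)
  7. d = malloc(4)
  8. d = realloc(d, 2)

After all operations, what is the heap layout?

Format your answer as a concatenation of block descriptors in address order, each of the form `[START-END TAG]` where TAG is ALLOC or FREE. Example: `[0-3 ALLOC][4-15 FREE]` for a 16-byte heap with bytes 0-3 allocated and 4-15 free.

Answer: [0-1 ALLOC][2-17 FREE]

Derivation:
Op 1: a = malloc(2) -> a = 0; heap: [0-1 ALLOC][2-17 FREE]
Op 2: free(a) -> (freed a); heap: [0-17 FREE]
Op 3: b = malloc(5) -> b = 0; heap: [0-4 ALLOC][5-17 FREE]
Op 4: free(b) -> (freed b); heap: [0-17 FREE]
Op 5: c = malloc(6) -> c = 0; heap: [0-5 ALLOC][6-17 FREE]
Op 6: free(c) -> (freed c); heap: [0-17 FREE]
Op 7: d = malloc(4) -> d = 0; heap: [0-3 ALLOC][4-17 FREE]
Op 8: d = realloc(d, 2) -> d = 0; heap: [0-1 ALLOC][2-17 FREE]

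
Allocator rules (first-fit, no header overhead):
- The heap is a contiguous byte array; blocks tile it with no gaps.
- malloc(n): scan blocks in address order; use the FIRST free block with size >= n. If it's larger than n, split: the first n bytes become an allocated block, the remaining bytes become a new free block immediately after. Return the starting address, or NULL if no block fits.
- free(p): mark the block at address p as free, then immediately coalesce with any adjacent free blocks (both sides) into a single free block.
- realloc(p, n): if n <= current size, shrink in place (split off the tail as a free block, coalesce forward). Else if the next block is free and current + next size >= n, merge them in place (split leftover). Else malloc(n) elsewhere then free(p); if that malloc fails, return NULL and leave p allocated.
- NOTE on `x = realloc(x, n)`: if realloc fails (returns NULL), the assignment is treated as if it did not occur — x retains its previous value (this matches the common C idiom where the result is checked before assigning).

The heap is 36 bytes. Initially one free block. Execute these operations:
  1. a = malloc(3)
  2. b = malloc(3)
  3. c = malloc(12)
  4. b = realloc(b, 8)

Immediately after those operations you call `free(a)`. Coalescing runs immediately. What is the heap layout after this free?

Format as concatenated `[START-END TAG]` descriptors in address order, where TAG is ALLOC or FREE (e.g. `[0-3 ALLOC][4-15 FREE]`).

Op 1: a = malloc(3) -> a = 0; heap: [0-2 ALLOC][3-35 FREE]
Op 2: b = malloc(3) -> b = 3; heap: [0-2 ALLOC][3-5 ALLOC][6-35 FREE]
Op 3: c = malloc(12) -> c = 6; heap: [0-2 ALLOC][3-5 ALLOC][6-17 ALLOC][18-35 FREE]
Op 4: b = realloc(b, 8) -> b = 18; heap: [0-2 ALLOC][3-5 FREE][6-17 ALLOC][18-25 ALLOC][26-35 FREE]
free(a): a = 0 -> block [0-2 ALLOC]; mark free, coalesce with adjacent free neighbors -> [0-5 FREE][6-17 ALLOC][18-25 ALLOC][26-35 FREE]

Answer: [0-5 FREE][6-17 ALLOC][18-25 ALLOC][26-35 FREE]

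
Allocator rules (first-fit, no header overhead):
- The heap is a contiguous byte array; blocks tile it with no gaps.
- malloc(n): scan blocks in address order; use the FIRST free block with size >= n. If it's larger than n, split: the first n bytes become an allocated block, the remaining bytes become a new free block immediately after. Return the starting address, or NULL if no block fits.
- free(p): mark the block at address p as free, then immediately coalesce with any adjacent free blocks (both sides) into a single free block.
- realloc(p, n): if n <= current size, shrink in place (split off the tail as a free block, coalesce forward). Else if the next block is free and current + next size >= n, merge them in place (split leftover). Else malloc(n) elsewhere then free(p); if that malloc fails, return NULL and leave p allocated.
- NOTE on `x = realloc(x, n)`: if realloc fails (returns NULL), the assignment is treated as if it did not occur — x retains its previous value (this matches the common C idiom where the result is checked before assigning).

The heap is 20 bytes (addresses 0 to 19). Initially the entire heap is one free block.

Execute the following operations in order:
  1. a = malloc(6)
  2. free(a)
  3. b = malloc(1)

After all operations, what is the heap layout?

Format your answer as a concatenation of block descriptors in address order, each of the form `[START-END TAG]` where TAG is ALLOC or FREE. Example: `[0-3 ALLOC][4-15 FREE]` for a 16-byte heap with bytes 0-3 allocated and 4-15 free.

Answer: [0-0 ALLOC][1-19 FREE]

Derivation:
Op 1: a = malloc(6) -> a = 0; heap: [0-5 ALLOC][6-19 FREE]
Op 2: free(a) -> (freed a); heap: [0-19 FREE]
Op 3: b = malloc(1) -> b = 0; heap: [0-0 ALLOC][1-19 FREE]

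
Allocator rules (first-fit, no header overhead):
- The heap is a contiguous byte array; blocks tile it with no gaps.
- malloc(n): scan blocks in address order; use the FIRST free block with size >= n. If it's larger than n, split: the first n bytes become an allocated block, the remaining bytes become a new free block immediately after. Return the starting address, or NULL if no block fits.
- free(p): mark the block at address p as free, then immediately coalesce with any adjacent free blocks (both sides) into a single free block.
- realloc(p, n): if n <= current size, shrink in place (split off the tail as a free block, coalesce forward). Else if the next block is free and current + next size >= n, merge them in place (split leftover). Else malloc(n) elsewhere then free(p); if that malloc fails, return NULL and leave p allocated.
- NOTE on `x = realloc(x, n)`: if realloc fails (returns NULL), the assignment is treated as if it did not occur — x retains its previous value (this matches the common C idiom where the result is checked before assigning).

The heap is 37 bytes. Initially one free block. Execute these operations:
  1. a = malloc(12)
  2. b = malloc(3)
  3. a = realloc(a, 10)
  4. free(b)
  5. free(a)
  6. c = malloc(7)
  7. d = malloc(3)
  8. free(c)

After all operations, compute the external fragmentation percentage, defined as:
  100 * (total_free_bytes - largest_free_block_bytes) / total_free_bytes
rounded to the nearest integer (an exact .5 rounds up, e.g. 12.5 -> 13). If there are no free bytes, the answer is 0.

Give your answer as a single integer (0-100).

Op 1: a = malloc(12) -> a = 0; heap: [0-11 ALLOC][12-36 FREE]
Op 2: b = malloc(3) -> b = 12; heap: [0-11 ALLOC][12-14 ALLOC][15-36 FREE]
Op 3: a = realloc(a, 10) -> a = 0; heap: [0-9 ALLOC][10-11 FREE][12-14 ALLOC][15-36 FREE]
Op 4: free(b) -> (freed b); heap: [0-9 ALLOC][10-36 FREE]
Op 5: free(a) -> (freed a); heap: [0-36 FREE]
Op 6: c = malloc(7) -> c = 0; heap: [0-6 ALLOC][7-36 FREE]
Op 7: d = malloc(3) -> d = 7; heap: [0-6 ALLOC][7-9 ALLOC][10-36 FREE]
Op 8: free(c) -> (freed c); heap: [0-6 FREE][7-9 ALLOC][10-36 FREE]
Free blocks: [7 27] total_free=34 largest=27 -> 100*(34-27)/34 = 700/34 ≈ 20.588 -> rounds to 21

Answer: 21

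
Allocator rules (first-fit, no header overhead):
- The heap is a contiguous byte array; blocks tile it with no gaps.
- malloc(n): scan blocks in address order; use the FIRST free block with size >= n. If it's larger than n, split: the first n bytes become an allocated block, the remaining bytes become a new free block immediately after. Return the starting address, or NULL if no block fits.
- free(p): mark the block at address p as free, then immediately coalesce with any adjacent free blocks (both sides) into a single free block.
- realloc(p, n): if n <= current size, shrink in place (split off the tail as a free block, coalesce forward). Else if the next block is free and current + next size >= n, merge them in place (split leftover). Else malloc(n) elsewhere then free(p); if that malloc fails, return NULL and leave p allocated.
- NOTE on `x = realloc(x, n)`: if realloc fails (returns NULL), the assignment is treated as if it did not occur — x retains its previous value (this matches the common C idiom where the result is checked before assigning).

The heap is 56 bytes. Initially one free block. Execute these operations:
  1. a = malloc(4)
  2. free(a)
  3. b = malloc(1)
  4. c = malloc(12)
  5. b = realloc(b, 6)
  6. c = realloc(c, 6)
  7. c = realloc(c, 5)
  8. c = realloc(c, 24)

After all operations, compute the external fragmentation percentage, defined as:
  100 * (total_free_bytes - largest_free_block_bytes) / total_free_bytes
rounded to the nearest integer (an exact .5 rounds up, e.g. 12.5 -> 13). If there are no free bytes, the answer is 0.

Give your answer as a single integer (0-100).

Op 1: a = malloc(4) -> a = 0; heap: [0-3 ALLOC][4-55 FREE]
Op 2: free(a) -> (freed a); heap: [0-55 FREE]
Op 3: b = malloc(1) -> b = 0; heap: [0-0 ALLOC][1-55 FREE]
Op 4: c = malloc(12) -> c = 1; heap: [0-0 ALLOC][1-12 ALLOC][13-55 FREE]
Op 5: b = realloc(b, 6) -> b = 13; heap: [0-0 FREE][1-12 ALLOC][13-18 ALLOC][19-55 FREE]
Op 6: c = realloc(c, 6) -> c = 1; heap: [0-0 FREE][1-6 ALLOC][7-12 FREE][13-18 ALLOC][19-55 FREE]
Op 7: c = realloc(c, 5) -> c = 1; heap: [0-0 FREE][1-5 ALLOC][6-12 FREE][13-18 ALLOC][19-55 FREE]
Op 8: c = realloc(c, 24) -> c = 19; heap: [0-12 FREE][13-18 ALLOC][19-42 ALLOC][43-55 FREE]
Free blocks: [13 13] total_free=26 largest=13 -> 100*(26-13)/26 = 1300/26 = 50

Answer: 50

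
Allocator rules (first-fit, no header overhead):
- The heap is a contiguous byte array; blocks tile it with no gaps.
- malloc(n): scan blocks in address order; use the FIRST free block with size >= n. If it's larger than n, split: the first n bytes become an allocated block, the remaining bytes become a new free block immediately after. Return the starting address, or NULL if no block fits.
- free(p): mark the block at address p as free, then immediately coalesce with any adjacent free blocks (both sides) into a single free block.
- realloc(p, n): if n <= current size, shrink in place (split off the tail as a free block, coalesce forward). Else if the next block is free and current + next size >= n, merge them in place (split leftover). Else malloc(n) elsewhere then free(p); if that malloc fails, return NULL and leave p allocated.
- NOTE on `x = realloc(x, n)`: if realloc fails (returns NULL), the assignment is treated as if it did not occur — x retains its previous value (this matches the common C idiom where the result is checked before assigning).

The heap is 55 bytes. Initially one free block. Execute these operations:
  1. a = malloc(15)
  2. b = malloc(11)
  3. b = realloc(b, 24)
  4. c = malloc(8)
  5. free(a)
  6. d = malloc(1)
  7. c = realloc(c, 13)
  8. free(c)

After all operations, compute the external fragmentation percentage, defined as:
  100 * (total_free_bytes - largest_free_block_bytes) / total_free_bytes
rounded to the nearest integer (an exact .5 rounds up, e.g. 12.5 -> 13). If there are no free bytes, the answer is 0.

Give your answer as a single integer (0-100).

Op 1: a = malloc(15) -> a = 0; heap: [0-14 ALLOC][15-54 FREE]
Op 2: b = malloc(11) -> b = 15; heap: [0-14 ALLOC][15-25 ALLOC][26-54 FREE]
Op 3: b = realloc(b, 24) -> b = 15; heap: [0-14 ALLOC][15-38 ALLOC][39-54 FREE]
Op 4: c = malloc(8) -> c = 39; heap: [0-14 ALLOC][15-38 ALLOC][39-46 ALLOC][47-54 FREE]
Op 5: free(a) -> (freed a); heap: [0-14 FREE][15-38 ALLOC][39-46 ALLOC][47-54 FREE]
Op 6: d = malloc(1) -> d = 0; heap: [0-0 ALLOC][1-14 FREE][15-38 ALLOC][39-46 ALLOC][47-54 FREE]
Op 7: c = realloc(c, 13) -> c = 39; heap: [0-0 ALLOC][1-14 FREE][15-38 ALLOC][39-51 ALLOC][52-54 FREE]
Op 8: free(c) -> (freed c); heap: [0-0 ALLOC][1-14 FREE][15-38 ALLOC][39-54 FREE]
Free blocks: [14 16] total_free=30 largest=16 -> 100*(30-16)/30 = 1400/30 ≈ 46.667 -> rounds to 47

Answer: 47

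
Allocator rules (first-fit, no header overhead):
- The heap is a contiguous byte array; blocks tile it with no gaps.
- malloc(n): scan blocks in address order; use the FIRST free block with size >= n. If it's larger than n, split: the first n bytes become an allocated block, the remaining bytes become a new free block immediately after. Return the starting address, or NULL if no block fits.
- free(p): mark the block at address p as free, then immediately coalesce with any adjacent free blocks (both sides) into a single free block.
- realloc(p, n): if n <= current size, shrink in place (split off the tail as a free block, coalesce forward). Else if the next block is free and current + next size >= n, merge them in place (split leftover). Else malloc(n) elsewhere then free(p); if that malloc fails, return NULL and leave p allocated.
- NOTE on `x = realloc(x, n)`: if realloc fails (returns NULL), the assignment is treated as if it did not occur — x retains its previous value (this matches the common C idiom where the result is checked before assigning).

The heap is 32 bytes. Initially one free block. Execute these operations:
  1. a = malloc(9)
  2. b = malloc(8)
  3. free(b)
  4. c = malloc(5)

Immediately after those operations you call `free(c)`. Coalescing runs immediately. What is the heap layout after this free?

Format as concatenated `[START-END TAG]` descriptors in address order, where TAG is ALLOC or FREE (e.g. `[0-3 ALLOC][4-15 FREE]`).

Op 1: a = malloc(9) -> a = 0; heap: [0-8 ALLOC][9-31 FREE]
Op 2: b = malloc(8) -> b = 9; heap: [0-8 ALLOC][9-16 ALLOC][17-31 FREE]
Op 3: free(b) -> (freed b); heap: [0-8 ALLOC][9-31 FREE]
Op 4: c = malloc(5) -> c = 9; heap: [0-8 ALLOC][9-13 ALLOC][14-31 FREE]
free(c): c = 9 -> block [9-13 ALLOC]; mark free, coalesce with adjacent free neighbors -> [0-8 ALLOC][9-31 FREE]

Answer: [0-8 ALLOC][9-31 FREE]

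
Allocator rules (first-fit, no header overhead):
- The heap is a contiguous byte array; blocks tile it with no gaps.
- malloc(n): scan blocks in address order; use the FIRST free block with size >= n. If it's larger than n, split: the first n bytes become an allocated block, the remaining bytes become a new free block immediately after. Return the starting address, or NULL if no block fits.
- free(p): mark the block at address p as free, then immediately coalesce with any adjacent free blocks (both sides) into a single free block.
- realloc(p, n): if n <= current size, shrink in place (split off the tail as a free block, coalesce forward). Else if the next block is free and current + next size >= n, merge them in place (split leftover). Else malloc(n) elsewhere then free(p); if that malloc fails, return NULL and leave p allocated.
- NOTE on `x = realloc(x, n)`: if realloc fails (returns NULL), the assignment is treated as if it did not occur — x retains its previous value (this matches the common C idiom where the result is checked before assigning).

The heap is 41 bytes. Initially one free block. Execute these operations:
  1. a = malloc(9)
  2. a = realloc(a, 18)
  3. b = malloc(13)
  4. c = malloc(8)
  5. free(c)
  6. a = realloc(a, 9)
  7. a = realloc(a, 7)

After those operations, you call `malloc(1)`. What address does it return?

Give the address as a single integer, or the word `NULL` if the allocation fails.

Op 1: a = malloc(9) -> a = 0; heap: [0-8 ALLOC][9-40 FREE]
Op 2: a = realloc(a, 18) -> a = 0; heap: [0-17 ALLOC][18-40 FREE]
Op 3: b = malloc(13) -> b = 18; heap: [0-17 ALLOC][18-30 ALLOC][31-40 FREE]
Op 4: c = malloc(8) -> c = 31; heap: [0-17 ALLOC][18-30 ALLOC][31-38 ALLOC][39-40 FREE]
Op 5: free(c) -> (freed c); heap: [0-17 ALLOC][18-30 ALLOC][31-40 FREE]
Op 6: a = realloc(a, 9) -> a = 0; heap: [0-8 ALLOC][9-17 FREE][18-30 ALLOC][31-40 FREE]
Op 7: a = realloc(a, 7) -> a = 0; heap: [0-6 ALLOC][7-17 FREE][18-30 ALLOC][31-40 FREE]
malloc(1): first-fit scan over [0-6 ALLOC][7-17 FREE][18-30 ALLOC][31-40 FREE] -> 7

Answer: 7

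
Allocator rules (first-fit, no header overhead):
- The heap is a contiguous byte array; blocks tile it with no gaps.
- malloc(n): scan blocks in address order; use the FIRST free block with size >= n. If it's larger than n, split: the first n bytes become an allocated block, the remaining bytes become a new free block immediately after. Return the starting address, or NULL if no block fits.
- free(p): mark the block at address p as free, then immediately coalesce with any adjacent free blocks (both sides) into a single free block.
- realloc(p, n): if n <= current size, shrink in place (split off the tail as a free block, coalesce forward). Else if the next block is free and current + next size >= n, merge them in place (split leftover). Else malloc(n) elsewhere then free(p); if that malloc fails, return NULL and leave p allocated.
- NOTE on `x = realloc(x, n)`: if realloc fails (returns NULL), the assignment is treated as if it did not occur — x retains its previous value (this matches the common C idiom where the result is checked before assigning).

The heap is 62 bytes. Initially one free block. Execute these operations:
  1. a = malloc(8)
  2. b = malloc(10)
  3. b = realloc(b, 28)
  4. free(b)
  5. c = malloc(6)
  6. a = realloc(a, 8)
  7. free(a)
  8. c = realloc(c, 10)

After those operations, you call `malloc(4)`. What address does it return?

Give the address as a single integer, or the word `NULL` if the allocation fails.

Answer: 0

Derivation:
Op 1: a = malloc(8) -> a = 0; heap: [0-7 ALLOC][8-61 FREE]
Op 2: b = malloc(10) -> b = 8; heap: [0-7 ALLOC][8-17 ALLOC][18-61 FREE]
Op 3: b = realloc(b, 28) -> b = 8; heap: [0-7 ALLOC][8-35 ALLOC][36-61 FREE]
Op 4: free(b) -> (freed b); heap: [0-7 ALLOC][8-61 FREE]
Op 5: c = malloc(6) -> c = 8; heap: [0-7 ALLOC][8-13 ALLOC][14-61 FREE]
Op 6: a = realloc(a, 8) -> a = 0; heap: [0-7 ALLOC][8-13 ALLOC][14-61 FREE]
Op 7: free(a) -> (freed a); heap: [0-7 FREE][8-13 ALLOC][14-61 FREE]
Op 8: c = realloc(c, 10) -> c = 8; heap: [0-7 FREE][8-17 ALLOC][18-61 FREE]
malloc(4): first-fit scan over [0-7 FREE][8-17 ALLOC][18-61 FREE] -> 0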